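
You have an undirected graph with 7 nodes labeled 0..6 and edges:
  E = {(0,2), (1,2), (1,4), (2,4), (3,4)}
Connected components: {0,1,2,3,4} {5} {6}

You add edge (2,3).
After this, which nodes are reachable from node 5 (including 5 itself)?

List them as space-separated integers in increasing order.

Answer: 5

Derivation:
Before: nodes reachable from 5: {5}
Adding (2,3): both endpoints already in same component. Reachability from 5 unchanged.
After: nodes reachable from 5: {5}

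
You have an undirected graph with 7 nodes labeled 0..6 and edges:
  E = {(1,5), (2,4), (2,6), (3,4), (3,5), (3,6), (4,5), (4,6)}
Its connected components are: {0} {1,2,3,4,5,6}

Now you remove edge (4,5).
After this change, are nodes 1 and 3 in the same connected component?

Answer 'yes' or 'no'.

Answer: yes

Derivation:
Initial components: {0} {1,2,3,4,5,6}
Removing edge (4,5): not a bridge — component count unchanged at 2.
New components: {0} {1,2,3,4,5,6}
Are 1 and 3 in the same component? yes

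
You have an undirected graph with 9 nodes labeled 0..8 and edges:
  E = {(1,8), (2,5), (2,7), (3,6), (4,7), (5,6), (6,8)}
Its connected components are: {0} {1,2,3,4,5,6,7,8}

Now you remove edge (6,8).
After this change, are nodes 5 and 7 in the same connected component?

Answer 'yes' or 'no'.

Answer: yes

Derivation:
Initial components: {0} {1,2,3,4,5,6,7,8}
Removing edge (6,8): it was a bridge — component count 2 -> 3.
New components: {0} {1,8} {2,3,4,5,6,7}
Are 5 and 7 in the same component? yes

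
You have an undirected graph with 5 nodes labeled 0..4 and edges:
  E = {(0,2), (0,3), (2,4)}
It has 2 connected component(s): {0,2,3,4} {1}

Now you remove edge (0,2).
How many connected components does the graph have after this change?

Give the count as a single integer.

Answer: 3

Derivation:
Initial component count: 2
Remove (0,2): it was a bridge. Count increases: 2 -> 3.
  After removal, components: {0,3} {1} {2,4}
New component count: 3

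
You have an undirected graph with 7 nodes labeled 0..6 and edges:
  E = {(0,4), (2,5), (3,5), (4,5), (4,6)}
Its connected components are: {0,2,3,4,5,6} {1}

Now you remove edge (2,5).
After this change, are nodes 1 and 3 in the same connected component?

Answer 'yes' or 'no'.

Initial components: {0,2,3,4,5,6} {1}
Removing edge (2,5): it was a bridge — component count 2 -> 3.
New components: {0,3,4,5,6} {1} {2}
Are 1 and 3 in the same component? no

Answer: no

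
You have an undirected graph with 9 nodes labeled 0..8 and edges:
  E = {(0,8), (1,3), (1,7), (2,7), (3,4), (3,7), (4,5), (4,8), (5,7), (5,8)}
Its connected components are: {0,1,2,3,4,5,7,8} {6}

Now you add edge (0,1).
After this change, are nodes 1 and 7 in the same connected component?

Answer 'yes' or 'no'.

Answer: yes

Derivation:
Initial components: {0,1,2,3,4,5,7,8} {6}
Adding edge (0,1): both already in same component {0,1,2,3,4,5,7,8}. No change.
New components: {0,1,2,3,4,5,7,8} {6}
Are 1 and 7 in the same component? yes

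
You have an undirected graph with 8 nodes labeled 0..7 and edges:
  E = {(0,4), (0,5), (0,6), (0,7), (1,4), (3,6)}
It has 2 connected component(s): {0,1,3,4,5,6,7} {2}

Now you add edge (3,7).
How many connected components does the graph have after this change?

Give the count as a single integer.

Answer: 2

Derivation:
Initial component count: 2
Add (3,7): endpoints already in same component. Count unchanged: 2.
New component count: 2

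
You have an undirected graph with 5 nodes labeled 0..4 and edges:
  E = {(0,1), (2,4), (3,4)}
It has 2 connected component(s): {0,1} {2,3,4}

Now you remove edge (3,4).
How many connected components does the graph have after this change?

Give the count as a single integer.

Answer: 3

Derivation:
Initial component count: 2
Remove (3,4): it was a bridge. Count increases: 2 -> 3.
  After removal, components: {0,1} {2,4} {3}
New component count: 3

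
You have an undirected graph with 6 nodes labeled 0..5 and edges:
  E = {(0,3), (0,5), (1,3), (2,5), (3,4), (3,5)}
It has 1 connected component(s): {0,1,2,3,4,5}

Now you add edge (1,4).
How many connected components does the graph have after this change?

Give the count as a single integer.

Answer: 1

Derivation:
Initial component count: 1
Add (1,4): endpoints already in same component. Count unchanged: 1.
New component count: 1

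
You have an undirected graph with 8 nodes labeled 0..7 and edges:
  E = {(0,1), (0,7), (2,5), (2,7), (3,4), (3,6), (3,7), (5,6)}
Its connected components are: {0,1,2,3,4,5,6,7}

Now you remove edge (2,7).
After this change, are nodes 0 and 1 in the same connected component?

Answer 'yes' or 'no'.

Answer: yes

Derivation:
Initial components: {0,1,2,3,4,5,6,7}
Removing edge (2,7): not a bridge — component count unchanged at 1.
New components: {0,1,2,3,4,5,6,7}
Are 0 and 1 in the same component? yes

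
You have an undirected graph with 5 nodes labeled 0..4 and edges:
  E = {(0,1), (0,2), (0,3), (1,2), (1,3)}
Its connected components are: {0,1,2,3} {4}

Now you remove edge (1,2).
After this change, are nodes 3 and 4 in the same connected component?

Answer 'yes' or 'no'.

Answer: no

Derivation:
Initial components: {0,1,2,3} {4}
Removing edge (1,2): not a bridge — component count unchanged at 2.
New components: {0,1,2,3} {4}
Are 3 and 4 in the same component? no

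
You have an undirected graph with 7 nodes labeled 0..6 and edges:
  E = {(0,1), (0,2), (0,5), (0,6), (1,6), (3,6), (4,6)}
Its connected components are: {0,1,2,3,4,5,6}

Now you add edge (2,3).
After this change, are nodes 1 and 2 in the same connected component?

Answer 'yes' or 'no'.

Initial components: {0,1,2,3,4,5,6}
Adding edge (2,3): both already in same component {0,1,2,3,4,5,6}. No change.
New components: {0,1,2,3,4,5,6}
Are 1 and 2 in the same component? yes

Answer: yes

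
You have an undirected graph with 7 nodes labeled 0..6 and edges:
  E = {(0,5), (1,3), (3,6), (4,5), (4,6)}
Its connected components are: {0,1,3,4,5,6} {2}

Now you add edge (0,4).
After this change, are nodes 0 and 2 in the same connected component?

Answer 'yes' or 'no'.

Initial components: {0,1,3,4,5,6} {2}
Adding edge (0,4): both already in same component {0,1,3,4,5,6}. No change.
New components: {0,1,3,4,5,6} {2}
Are 0 and 2 in the same component? no

Answer: no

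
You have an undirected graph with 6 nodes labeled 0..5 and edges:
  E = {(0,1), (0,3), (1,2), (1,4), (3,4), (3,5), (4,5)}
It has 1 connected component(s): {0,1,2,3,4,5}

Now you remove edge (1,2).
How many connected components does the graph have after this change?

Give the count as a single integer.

Initial component count: 1
Remove (1,2): it was a bridge. Count increases: 1 -> 2.
  After removal, components: {0,1,3,4,5} {2}
New component count: 2

Answer: 2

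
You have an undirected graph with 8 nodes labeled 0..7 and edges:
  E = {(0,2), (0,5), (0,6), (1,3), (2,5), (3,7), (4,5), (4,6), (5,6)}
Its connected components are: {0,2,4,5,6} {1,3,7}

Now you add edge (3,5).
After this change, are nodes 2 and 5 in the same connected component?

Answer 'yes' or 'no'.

Initial components: {0,2,4,5,6} {1,3,7}
Adding edge (3,5): merges {1,3,7} and {0,2,4,5,6}.
New components: {0,1,2,3,4,5,6,7}
Are 2 and 5 in the same component? yes

Answer: yes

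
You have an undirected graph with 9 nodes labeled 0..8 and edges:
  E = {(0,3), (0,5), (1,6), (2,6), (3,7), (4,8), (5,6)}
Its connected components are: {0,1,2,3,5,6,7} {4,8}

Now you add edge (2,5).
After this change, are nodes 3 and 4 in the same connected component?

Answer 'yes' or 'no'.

Initial components: {0,1,2,3,5,6,7} {4,8}
Adding edge (2,5): both already in same component {0,1,2,3,5,6,7}. No change.
New components: {0,1,2,3,5,6,7} {4,8}
Are 3 and 4 in the same component? no

Answer: no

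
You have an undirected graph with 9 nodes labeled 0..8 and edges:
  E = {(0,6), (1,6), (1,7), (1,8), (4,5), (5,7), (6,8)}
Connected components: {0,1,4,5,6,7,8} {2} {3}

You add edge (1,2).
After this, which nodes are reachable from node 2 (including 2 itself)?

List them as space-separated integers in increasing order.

Before: nodes reachable from 2: {2}
Adding (1,2): merges 2's component with another. Reachability grows.
After: nodes reachable from 2: {0,1,2,4,5,6,7,8}

Answer: 0 1 2 4 5 6 7 8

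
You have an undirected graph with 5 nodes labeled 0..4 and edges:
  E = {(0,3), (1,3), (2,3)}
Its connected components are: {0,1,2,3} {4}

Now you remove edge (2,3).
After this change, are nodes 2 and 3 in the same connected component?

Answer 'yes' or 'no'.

Answer: no

Derivation:
Initial components: {0,1,2,3} {4}
Removing edge (2,3): it was a bridge — component count 2 -> 3.
New components: {0,1,3} {2} {4}
Are 2 and 3 in the same component? no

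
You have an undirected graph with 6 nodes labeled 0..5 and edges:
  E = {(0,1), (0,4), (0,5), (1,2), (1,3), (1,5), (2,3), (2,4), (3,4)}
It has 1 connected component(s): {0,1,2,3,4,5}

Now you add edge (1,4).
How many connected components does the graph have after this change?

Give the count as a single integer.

Answer: 1

Derivation:
Initial component count: 1
Add (1,4): endpoints already in same component. Count unchanged: 1.
New component count: 1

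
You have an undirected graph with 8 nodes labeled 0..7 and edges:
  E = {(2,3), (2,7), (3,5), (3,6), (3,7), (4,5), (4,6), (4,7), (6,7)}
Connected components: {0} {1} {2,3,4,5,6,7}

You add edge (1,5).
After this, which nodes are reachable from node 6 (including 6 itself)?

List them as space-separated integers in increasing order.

Answer: 1 2 3 4 5 6 7

Derivation:
Before: nodes reachable from 6: {2,3,4,5,6,7}
Adding (1,5): merges 6's component with another. Reachability grows.
After: nodes reachable from 6: {1,2,3,4,5,6,7}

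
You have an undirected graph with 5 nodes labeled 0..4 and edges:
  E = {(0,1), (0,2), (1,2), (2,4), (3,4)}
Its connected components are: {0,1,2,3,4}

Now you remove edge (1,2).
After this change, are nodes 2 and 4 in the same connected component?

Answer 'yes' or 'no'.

Answer: yes

Derivation:
Initial components: {0,1,2,3,4}
Removing edge (1,2): not a bridge — component count unchanged at 1.
New components: {0,1,2,3,4}
Are 2 and 4 in the same component? yes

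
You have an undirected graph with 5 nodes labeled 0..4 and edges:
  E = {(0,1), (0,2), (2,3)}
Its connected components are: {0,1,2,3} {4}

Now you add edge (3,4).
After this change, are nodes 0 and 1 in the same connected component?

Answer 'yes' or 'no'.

Answer: yes

Derivation:
Initial components: {0,1,2,3} {4}
Adding edge (3,4): merges {0,1,2,3} and {4}.
New components: {0,1,2,3,4}
Are 0 and 1 in the same component? yes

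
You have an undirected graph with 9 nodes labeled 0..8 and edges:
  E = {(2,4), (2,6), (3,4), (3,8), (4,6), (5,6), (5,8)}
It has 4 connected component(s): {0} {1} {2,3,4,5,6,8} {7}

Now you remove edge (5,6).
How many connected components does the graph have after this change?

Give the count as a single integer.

Initial component count: 4
Remove (5,6): not a bridge. Count unchanged: 4.
  After removal, components: {0} {1} {2,3,4,5,6,8} {7}
New component count: 4

Answer: 4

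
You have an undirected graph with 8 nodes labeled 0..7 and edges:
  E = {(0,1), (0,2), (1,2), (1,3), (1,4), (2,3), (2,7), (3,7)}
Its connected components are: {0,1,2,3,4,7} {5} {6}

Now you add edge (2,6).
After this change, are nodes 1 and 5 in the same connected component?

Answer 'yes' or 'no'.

Initial components: {0,1,2,3,4,7} {5} {6}
Adding edge (2,6): merges {0,1,2,3,4,7} and {6}.
New components: {0,1,2,3,4,6,7} {5}
Are 1 and 5 in the same component? no

Answer: no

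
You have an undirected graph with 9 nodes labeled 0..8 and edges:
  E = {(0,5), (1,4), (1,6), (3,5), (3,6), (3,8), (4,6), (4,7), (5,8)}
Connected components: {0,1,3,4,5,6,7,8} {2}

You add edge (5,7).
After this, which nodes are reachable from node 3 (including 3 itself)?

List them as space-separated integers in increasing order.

Answer: 0 1 3 4 5 6 7 8

Derivation:
Before: nodes reachable from 3: {0,1,3,4,5,6,7,8}
Adding (5,7): both endpoints already in same component. Reachability from 3 unchanged.
After: nodes reachable from 3: {0,1,3,4,5,6,7,8}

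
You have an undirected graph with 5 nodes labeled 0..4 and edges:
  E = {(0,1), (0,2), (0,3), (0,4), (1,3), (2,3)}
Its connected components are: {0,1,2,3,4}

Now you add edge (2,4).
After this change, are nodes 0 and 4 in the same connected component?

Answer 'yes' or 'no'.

Initial components: {0,1,2,3,4}
Adding edge (2,4): both already in same component {0,1,2,3,4}. No change.
New components: {0,1,2,3,4}
Are 0 and 4 in the same component? yes

Answer: yes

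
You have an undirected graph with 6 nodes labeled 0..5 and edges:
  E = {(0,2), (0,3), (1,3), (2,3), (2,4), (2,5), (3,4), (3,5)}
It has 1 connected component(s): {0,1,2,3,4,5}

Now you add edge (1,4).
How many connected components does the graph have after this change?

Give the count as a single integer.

Initial component count: 1
Add (1,4): endpoints already in same component. Count unchanged: 1.
New component count: 1

Answer: 1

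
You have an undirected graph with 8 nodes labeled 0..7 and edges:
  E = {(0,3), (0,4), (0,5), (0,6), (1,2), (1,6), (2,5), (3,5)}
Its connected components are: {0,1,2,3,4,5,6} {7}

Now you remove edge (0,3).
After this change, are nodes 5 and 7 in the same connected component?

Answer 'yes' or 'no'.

Initial components: {0,1,2,3,4,5,6} {7}
Removing edge (0,3): not a bridge — component count unchanged at 2.
New components: {0,1,2,3,4,5,6} {7}
Are 5 and 7 in the same component? no

Answer: no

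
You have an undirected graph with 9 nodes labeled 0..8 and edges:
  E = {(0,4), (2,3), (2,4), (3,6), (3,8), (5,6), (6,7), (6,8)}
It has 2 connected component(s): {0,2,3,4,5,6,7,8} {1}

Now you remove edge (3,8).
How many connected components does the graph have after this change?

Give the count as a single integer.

Initial component count: 2
Remove (3,8): not a bridge. Count unchanged: 2.
  After removal, components: {0,2,3,4,5,6,7,8} {1}
New component count: 2

Answer: 2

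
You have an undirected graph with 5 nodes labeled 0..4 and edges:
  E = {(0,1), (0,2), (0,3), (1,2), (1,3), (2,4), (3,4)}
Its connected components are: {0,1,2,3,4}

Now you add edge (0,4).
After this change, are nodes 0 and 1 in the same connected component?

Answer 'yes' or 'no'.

Initial components: {0,1,2,3,4}
Adding edge (0,4): both already in same component {0,1,2,3,4}. No change.
New components: {0,1,2,3,4}
Are 0 and 1 in the same component? yes

Answer: yes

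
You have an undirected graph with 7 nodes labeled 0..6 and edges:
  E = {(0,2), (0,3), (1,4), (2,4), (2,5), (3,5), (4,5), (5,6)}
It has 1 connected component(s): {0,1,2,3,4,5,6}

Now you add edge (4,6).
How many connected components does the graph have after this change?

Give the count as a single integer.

Answer: 1

Derivation:
Initial component count: 1
Add (4,6): endpoints already in same component. Count unchanged: 1.
New component count: 1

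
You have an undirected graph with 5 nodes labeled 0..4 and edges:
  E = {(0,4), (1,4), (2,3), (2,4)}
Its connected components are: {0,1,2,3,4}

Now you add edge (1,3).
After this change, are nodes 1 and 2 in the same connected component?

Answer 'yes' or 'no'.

Answer: yes

Derivation:
Initial components: {0,1,2,3,4}
Adding edge (1,3): both already in same component {0,1,2,3,4}. No change.
New components: {0,1,2,3,4}
Are 1 and 2 in the same component? yes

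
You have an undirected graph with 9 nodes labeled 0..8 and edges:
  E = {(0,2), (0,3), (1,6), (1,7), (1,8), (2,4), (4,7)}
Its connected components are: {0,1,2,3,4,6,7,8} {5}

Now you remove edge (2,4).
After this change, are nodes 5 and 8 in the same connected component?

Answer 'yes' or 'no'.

Initial components: {0,1,2,3,4,6,7,8} {5}
Removing edge (2,4): it was a bridge — component count 2 -> 3.
New components: {0,2,3} {1,4,6,7,8} {5}
Are 5 and 8 in the same component? no

Answer: no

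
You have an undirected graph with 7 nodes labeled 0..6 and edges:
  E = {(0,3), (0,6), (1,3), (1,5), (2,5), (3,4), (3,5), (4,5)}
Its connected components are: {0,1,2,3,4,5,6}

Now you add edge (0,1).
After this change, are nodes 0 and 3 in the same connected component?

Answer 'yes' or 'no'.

Initial components: {0,1,2,3,4,5,6}
Adding edge (0,1): both already in same component {0,1,2,3,4,5,6}. No change.
New components: {0,1,2,3,4,5,6}
Are 0 and 3 in the same component? yes

Answer: yes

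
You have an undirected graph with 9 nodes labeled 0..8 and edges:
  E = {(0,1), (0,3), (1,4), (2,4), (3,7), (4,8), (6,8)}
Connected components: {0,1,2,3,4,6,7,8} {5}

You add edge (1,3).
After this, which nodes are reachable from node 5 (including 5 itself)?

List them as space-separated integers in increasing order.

Before: nodes reachable from 5: {5}
Adding (1,3): both endpoints already in same component. Reachability from 5 unchanged.
After: nodes reachable from 5: {5}

Answer: 5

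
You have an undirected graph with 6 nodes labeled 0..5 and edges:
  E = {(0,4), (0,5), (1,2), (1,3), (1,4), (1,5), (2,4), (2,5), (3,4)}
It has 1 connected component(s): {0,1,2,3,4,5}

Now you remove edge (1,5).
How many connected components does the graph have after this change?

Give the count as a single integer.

Initial component count: 1
Remove (1,5): not a bridge. Count unchanged: 1.
  After removal, components: {0,1,2,3,4,5}
New component count: 1

Answer: 1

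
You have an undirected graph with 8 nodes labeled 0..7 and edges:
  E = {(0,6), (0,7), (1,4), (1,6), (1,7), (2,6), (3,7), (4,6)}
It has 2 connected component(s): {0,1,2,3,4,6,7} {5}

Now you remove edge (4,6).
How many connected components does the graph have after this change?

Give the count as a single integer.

Initial component count: 2
Remove (4,6): not a bridge. Count unchanged: 2.
  After removal, components: {0,1,2,3,4,6,7} {5}
New component count: 2

Answer: 2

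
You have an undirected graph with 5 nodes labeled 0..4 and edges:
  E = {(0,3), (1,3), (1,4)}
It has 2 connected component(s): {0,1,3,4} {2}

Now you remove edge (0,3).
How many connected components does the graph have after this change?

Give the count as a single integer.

Initial component count: 2
Remove (0,3): it was a bridge. Count increases: 2 -> 3.
  After removal, components: {0} {1,3,4} {2}
New component count: 3

Answer: 3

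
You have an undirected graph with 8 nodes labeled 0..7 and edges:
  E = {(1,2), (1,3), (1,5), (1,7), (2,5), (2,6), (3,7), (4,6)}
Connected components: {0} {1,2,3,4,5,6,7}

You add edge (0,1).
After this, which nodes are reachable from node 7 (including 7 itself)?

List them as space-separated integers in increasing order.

Answer: 0 1 2 3 4 5 6 7

Derivation:
Before: nodes reachable from 7: {1,2,3,4,5,6,7}
Adding (0,1): merges 7's component with another. Reachability grows.
After: nodes reachable from 7: {0,1,2,3,4,5,6,7}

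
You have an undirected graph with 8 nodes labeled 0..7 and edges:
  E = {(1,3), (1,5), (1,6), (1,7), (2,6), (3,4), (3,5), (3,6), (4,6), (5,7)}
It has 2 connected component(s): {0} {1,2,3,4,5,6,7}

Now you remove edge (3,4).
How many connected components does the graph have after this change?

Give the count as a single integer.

Answer: 2

Derivation:
Initial component count: 2
Remove (3,4): not a bridge. Count unchanged: 2.
  After removal, components: {0} {1,2,3,4,5,6,7}
New component count: 2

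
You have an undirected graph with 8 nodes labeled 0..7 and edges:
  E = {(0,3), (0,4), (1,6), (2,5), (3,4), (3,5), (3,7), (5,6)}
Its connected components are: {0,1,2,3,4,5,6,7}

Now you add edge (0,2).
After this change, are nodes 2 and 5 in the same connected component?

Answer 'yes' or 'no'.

Answer: yes

Derivation:
Initial components: {0,1,2,3,4,5,6,7}
Adding edge (0,2): both already in same component {0,1,2,3,4,5,6,7}. No change.
New components: {0,1,2,3,4,5,6,7}
Are 2 and 5 in the same component? yes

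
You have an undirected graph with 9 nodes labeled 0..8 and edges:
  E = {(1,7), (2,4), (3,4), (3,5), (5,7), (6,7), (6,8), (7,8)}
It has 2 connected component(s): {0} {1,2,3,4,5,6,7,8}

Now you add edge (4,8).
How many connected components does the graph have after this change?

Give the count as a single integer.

Initial component count: 2
Add (4,8): endpoints already in same component. Count unchanged: 2.
New component count: 2

Answer: 2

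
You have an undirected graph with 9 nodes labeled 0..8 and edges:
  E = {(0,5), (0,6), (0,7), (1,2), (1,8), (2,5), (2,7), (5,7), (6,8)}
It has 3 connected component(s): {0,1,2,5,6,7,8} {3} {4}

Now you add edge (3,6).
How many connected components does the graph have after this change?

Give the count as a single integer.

Answer: 2

Derivation:
Initial component count: 3
Add (3,6): merges two components. Count decreases: 3 -> 2.
New component count: 2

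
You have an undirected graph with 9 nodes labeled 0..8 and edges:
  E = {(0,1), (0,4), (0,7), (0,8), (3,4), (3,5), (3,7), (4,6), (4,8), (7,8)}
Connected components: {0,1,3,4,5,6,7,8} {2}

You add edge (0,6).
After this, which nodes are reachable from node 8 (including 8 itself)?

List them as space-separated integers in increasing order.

Answer: 0 1 3 4 5 6 7 8

Derivation:
Before: nodes reachable from 8: {0,1,3,4,5,6,7,8}
Adding (0,6): both endpoints already in same component. Reachability from 8 unchanged.
After: nodes reachable from 8: {0,1,3,4,5,6,7,8}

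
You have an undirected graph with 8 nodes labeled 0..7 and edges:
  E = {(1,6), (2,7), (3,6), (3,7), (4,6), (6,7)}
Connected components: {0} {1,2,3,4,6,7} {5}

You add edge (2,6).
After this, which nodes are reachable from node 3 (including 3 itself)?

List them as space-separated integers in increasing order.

Before: nodes reachable from 3: {1,2,3,4,6,7}
Adding (2,6): both endpoints already in same component. Reachability from 3 unchanged.
After: nodes reachable from 3: {1,2,3,4,6,7}

Answer: 1 2 3 4 6 7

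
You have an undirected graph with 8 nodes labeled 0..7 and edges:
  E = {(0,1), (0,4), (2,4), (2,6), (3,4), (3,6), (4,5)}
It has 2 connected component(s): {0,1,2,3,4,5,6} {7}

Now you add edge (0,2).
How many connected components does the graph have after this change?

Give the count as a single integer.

Answer: 2

Derivation:
Initial component count: 2
Add (0,2): endpoints already in same component. Count unchanged: 2.
New component count: 2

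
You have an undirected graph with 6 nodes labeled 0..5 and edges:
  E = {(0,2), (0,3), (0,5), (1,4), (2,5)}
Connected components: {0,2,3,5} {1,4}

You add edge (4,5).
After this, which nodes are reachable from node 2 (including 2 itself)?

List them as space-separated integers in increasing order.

Answer: 0 1 2 3 4 5

Derivation:
Before: nodes reachable from 2: {0,2,3,5}
Adding (4,5): merges 2's component with another. Reachability grows.
After: nodes reachable from 2: {0,1,2,3,4,5}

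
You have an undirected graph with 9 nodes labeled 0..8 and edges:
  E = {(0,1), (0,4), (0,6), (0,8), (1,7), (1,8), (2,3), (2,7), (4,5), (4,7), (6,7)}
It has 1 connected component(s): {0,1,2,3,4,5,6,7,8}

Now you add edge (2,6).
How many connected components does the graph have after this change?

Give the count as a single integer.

Answer: 1

Derivation:
Initial component count: 1
Add (2,6): endpoints already in same component. Count unchanged: 1.
New component count: 1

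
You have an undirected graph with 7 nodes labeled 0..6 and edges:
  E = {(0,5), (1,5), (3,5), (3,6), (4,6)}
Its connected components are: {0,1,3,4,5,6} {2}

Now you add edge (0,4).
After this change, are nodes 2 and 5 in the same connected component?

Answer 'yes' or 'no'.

Answer: no

Derivation:
Initial components: {0,1,3,4,5,6} {2}
Adding edge (0,4): both already in same component {0,1,3,4,5,6}. No change.
New components: {0,1,3,4,5,6} {2}
Are 2 and 5 in the same component? no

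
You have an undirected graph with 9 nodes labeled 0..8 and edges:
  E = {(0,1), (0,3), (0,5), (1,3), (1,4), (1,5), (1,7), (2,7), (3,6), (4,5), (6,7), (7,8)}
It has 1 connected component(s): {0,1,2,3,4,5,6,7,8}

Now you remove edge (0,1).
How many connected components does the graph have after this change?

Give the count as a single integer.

Answer: 1

Derivation:
Initial component count: 1
Remove (0,1): not a bridge. Count unchanged: 1.
  After removal, components: {0,1,2,3,4,5,6,7,8}
New component count: 1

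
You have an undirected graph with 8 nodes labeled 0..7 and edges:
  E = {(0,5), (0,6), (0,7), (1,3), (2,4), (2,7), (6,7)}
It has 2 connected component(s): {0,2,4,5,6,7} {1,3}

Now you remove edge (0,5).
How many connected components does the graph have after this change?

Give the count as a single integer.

Initial component count: 2
Remove (0,5): it was a bridge. Count increases: 2 -> 3.
  After removal, components: {0,2,4,6,7} {1,3} {5}
New component count: 3

Answer: 3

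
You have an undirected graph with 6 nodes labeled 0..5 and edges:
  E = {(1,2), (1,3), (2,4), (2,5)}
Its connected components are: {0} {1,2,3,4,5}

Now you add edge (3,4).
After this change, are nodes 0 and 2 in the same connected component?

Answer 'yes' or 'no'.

Answer: no

Derivation:
Initial components: {0} {1,2,3,4,5}
Adding edge (3,4): both already in same component {1,2,3,4,5}. No change.
New components: {0} {1,2,3,4,5}
Are 0 and 2 in the same component? no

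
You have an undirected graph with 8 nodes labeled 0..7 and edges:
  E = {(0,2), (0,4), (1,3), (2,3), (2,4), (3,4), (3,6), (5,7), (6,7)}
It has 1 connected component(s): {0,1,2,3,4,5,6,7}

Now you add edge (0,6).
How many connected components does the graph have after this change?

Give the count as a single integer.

Initial component count: 1
Add (0,6): endpoints already in same component. Count unchanged: 1.
New component count: 1

Answer: 1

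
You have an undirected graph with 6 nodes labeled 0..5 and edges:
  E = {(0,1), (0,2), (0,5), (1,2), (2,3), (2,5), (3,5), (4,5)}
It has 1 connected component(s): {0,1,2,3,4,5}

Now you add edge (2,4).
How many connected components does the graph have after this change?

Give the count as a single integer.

Initial component count: 1
Add (2,4): endpoints already in same component. Count unchanged: 1.
New component count: 1

Answer: 1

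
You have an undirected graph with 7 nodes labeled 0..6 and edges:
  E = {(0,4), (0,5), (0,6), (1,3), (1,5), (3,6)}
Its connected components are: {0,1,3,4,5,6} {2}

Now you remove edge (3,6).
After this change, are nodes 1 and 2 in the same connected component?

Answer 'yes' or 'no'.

Initial components: {0,1,3,4,5,6} {2}
Removing edge (3,6): not a bridge — component count unchanged at 2.
New components: {0,1,3,4,5,6} {2}
Are 1 and 2 in the same component? no

Answer: no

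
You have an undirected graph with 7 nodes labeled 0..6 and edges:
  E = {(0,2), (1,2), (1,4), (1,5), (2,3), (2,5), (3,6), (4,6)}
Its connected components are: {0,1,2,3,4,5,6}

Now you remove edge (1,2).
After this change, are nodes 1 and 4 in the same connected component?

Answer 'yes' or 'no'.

Answer: yes

Derivation:
Initial components: {0,1,2,3,4,5,6}
Removing edge (1,2): not a bridge — component count unchanged at 1.
New components: {0,1,2,3,4,5,6}
Are 1 and 4 in the same component? yes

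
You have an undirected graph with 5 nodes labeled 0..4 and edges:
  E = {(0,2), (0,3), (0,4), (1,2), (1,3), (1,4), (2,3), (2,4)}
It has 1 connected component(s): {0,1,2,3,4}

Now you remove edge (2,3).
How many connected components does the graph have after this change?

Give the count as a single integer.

Initial component count: 1
Remove (2,3): not a bridge. Count unchanged: 1.
  After removal, components: {0,1,2,3,4}
New component count: 1

Answer: 1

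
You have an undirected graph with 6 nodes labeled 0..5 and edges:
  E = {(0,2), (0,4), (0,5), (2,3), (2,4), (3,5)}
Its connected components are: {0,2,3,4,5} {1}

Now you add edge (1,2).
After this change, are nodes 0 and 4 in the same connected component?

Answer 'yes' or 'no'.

Answer: yes

Derivation:
Initial components: {0,2,3,4,5} {1}
Adding edge (1,2): merges {1} and {0,2,3,4,5}.
New components: {0,1,2,3,4,5}
Are 0 and 4 in the same component? yes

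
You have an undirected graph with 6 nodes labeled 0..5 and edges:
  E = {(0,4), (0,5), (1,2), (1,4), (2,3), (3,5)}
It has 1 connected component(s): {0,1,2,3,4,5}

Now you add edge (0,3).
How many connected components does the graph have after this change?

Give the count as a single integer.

Answer: 1

Derivation:
Initial component count: 1
Add (0,3): endpoints already in same component. Count unchanged: 1.
New component count: 1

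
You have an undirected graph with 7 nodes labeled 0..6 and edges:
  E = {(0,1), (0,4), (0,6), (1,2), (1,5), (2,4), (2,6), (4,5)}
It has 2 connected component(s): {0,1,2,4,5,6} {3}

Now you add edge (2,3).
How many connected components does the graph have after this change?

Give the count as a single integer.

Answer: 1

Derivation:
Initial component count: 2
Add (2,3): merges two components. Count decreases: 2 -> 1.
New component count: 1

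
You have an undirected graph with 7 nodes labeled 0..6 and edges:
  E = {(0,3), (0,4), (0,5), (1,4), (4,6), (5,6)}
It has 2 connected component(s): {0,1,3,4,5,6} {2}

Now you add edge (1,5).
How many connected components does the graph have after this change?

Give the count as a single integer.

Answer: 2

Derivation:
Initial component count: 2
Add (1,5): endpoints already in same component. Count unchanged: 2.
New component count: 2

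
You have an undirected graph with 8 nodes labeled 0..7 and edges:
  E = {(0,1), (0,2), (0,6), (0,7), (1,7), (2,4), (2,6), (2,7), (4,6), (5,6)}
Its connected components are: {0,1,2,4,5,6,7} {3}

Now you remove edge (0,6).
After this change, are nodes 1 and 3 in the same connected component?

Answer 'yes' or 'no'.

Initial components: {0,1,2,4,5,6,7} {3}
Removing edge (0,6): not a bridge — component count unchanged at 2.
New components: {0,1,2,4,5,6,7} {3}
Are 1 and 3 in the same component? no

Answer: no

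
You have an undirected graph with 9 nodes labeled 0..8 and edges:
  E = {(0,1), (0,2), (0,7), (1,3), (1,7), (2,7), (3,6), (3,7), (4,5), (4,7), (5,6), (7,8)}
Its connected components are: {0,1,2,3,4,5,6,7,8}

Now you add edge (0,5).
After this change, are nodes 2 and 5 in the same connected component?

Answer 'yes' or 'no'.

Initial components: {0,1,2,3,4,5,6,7,8}
Adding edge (0,5): both already in same component {0,1,2,3,4,5,6,7,8}. No change.
New components: {0,1,2,3,4,5,6,7,8}
Are 2 and 5 in the same component? yes

Answer: yes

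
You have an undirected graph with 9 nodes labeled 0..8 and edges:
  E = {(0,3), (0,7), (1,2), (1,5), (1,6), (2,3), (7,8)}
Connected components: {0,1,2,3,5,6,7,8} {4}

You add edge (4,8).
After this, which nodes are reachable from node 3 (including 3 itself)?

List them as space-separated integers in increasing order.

Before: nodes reachable from 3: {0,1,2,3,5,6,7,8}
Adding (4,8): merges 3's component with another. Reachability grows.
After: nodes reachable from 3: {0,1,2,3,4,5,6,7,8}

Answer: 0 1 2 3 4 5 6 7 8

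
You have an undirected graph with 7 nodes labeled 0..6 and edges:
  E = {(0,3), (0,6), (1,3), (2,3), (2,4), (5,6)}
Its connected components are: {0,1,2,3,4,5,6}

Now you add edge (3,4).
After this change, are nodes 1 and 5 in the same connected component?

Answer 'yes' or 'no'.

Initial components: {0,1,2,3,4,5,6}
Adding edge (3,4): both already in same component {0,1,2,3,4,5,6}. No change.
New components: {0,1,2,3,4,5,6}
Are 1 and 5 in the same component? yes

Answer: yes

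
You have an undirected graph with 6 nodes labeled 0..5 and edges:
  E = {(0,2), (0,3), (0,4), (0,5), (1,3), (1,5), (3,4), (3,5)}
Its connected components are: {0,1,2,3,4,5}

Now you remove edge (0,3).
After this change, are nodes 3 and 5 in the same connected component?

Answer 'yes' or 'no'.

Initial components: {0,1,2,3,4,5}
Removing edge (0,3): not a bridge — component count unchanged at 1.
New components: {0,1,2,3,4,5}
Are 3 and 5 in the same component? yes

Answer: yes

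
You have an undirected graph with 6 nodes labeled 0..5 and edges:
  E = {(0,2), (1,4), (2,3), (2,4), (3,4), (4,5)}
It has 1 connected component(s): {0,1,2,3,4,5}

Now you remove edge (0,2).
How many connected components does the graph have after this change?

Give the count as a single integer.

Initial component count: 1
Remove (0,2): it was a bridge. Count increases: 1 -> 2.
  After removal, components: {0} {1,2,3,4,5}
New component count: 2

Answer: 2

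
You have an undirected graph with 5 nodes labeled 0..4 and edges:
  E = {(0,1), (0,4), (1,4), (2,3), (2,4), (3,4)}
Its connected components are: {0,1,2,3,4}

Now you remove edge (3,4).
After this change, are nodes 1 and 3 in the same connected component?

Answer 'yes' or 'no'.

Answer: yes

Derivation:
Initial components: {0,1,2,3,4}
Removing edge (3,4): not a bridge — component count unchanged at 1.
New components: {0,1,2,3,4}
Are 1 and 3 in the same component? yes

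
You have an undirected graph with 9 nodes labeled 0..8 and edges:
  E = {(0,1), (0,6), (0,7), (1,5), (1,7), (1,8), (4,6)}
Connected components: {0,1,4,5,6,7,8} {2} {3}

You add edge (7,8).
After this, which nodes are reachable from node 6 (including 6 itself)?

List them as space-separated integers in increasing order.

Answer: 0 1 4 5 6 7 8

Derivation:
Before: nodes reachable from 6: {0,1,4,5,6,7,8}
Adding (7,8): both endpoints already in same component. Reachability from 6 unchanged.
After: nodes reachable from 6: {0,1,4,5,6,7,8}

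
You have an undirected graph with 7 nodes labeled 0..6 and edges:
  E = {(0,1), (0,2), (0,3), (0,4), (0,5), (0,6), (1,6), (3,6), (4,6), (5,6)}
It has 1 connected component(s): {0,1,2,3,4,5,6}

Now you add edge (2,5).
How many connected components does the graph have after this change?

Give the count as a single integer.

Answer: 1

Derivation:
Initial component count: 1
Add (2,5): endpoints already in same component. Count unchanged: 1.
New component count: 1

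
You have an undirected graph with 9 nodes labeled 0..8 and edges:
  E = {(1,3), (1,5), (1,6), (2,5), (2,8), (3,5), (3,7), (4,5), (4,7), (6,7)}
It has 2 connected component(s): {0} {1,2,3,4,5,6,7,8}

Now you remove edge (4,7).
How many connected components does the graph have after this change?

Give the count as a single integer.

Answer: 2

Derivation:
Initial component count: 2
Remove (4,7): not a bridge. Count unchanged: 2.
  After removal, components: {0} {1,2,3,4,5,6,7,8}
New component count: 2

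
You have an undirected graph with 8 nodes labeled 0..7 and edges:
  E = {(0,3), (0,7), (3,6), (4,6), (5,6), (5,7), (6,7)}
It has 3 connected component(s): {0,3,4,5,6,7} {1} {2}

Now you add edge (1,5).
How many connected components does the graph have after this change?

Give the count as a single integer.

Initial component count: 3
Add (1,5): merges two components. Count decreases: 3 -> 2.
New component count: 2

Answer: 2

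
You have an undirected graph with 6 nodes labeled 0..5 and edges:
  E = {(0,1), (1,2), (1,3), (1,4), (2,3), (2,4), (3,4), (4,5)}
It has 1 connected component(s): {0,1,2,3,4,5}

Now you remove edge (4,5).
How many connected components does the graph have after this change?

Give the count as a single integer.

Answer: 2

Derivation:
Initial component count: 1
Remove (4,5): it was a bridge. Count increases: 1 -> 2.
  After removal, components: {0,1,2,3,4} {5}
New component count: 2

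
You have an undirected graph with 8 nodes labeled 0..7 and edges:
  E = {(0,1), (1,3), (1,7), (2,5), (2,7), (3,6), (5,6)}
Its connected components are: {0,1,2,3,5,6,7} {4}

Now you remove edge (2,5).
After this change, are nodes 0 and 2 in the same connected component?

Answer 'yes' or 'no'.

Answer: yes

Derivation:
Initial components: {0,1,2,3,5,6,7} {4}
Removing edge (2,5): not a bridge — component count unchanged at 2.
New components: {0,1,2,3,5,6,7} {4}
Are 0 and 2 in the same component? yes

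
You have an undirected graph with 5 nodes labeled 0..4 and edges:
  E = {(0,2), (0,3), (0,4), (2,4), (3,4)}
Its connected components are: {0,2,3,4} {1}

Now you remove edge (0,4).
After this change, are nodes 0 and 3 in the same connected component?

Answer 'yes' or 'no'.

Initial components: {0,2,3,4} {1}
Removing edge (0,4): not a bridge — component count unchanged at 2.
New components: {0,2,3,4} {1}
Are 0 and 3 in the same component? yes

Answer: yes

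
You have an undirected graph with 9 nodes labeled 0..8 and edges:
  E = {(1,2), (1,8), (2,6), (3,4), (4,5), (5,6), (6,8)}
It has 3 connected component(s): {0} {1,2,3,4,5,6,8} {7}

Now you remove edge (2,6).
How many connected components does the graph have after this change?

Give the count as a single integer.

Answer: 3

Derivation:
Initial component count: 3
Remove (2,6): not a bridge. Count unchanged: 3.
  After removal, components: {0} {1,2,3,4,5,6,8} {7}
New component count: 3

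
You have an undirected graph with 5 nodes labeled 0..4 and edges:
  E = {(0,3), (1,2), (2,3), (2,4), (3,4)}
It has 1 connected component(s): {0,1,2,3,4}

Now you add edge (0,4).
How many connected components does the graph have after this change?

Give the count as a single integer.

Initial component count: 1
Add (0,4): endpoints already in same component. Count unchanged: 1.
New component count: 1

Answer: 1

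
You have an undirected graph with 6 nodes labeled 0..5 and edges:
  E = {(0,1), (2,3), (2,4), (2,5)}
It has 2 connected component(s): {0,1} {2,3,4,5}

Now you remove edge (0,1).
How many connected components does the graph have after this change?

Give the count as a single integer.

Initial component count: 2
Remove (0,1): it was a bridge. Count increases: 2 -> 3.
  After removal, components: {0} {1} {2,3,4,5}
New component count: 3

Answer: 3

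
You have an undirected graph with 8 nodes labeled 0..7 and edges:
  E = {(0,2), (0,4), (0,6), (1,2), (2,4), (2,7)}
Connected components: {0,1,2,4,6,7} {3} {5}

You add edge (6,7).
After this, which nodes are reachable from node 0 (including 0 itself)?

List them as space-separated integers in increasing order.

Answer: 0 1 2 4 6 7

Derivation:
Before: nodes reachable from 0: {0,1,2,4,6,7}
Adding (6,7): both endpoints already in same component. Reachability from 0 unchanged.
After: nodes reachable from 0: {0,1,2,4,6,7}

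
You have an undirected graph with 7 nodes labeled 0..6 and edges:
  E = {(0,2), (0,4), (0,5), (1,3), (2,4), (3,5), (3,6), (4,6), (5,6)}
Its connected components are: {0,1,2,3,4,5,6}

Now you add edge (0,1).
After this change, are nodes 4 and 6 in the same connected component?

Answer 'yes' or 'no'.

Answer: yes

Derivation:
Initial components: {0,1,2,3,4,5,6}
Adding edge (0,1): both already in same component {0,1,2,3,4,5,6}. No change.
New components: {0,1,2,3,4,5,6}
Are 4 and 6 in the same component? yes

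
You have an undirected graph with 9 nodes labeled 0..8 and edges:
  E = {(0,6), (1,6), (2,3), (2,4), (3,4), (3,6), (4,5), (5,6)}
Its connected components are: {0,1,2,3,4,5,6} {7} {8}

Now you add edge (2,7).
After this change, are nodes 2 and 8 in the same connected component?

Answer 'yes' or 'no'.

Answer: no

Derivation:
Initial components: {0,1,2,3,4,5,6} {7} {8}
Adding edge (2,7): merges {0,1,2,3,4,5,6} and {7}.
New components: {0,1,2,3,4,5,6,7} {8}
Are 2 and 8 in the same component? no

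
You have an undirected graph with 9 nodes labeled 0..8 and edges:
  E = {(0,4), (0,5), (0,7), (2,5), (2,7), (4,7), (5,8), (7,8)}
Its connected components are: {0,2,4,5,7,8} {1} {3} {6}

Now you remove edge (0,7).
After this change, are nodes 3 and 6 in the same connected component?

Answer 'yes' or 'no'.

Initial components: {0,2,4,5,7,8} {1} {3} {6}
Removing edge (0,7): not a bridge — component count unchanged at 4.
New components: {0,2,4,5,7,8} {1} {3} {6}
Are 3 and 6 in the same component? no

Answer: no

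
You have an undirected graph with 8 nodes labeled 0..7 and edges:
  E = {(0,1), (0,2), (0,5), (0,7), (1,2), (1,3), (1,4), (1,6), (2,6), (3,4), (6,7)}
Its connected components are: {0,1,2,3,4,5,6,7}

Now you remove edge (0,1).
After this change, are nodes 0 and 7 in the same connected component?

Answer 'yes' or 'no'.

Answer: yes

Derivation:
Initial components: {0,1,2,3,4,5,6,7}
Removing edge (0,1): not a bridge — component count unchanged at 1.
New components: {0,1,2,3,4,5,6,7}
Are 0 and 7 in the same component? yes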